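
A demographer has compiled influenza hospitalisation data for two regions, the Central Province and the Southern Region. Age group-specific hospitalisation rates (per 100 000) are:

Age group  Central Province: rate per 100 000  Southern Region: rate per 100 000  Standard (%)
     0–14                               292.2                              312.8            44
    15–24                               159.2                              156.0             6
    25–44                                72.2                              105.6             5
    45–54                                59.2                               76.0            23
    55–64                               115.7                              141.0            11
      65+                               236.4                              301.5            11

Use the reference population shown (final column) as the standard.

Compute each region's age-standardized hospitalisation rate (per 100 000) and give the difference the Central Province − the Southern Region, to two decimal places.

Standard weights: 0.44, 0.06, 0.05, 0.23, 0.11, 0.11.
The Central Province: 0.4400×292.2 + 0.0600×159.2 + 0.0500×72.2 + 0.2300×59.2 + 0.1100×115.7 + 0.1100×236.4 = 194.0770 per 100 000.
The Southern Region: 0.4400×312.8 + 0.0600×156.0 + 0.0500×105.6 + 0.2300×76.0 + 0.1100×141.0 + 0.1100×301.5 = 218.4270 per 100 000.
Difference = 194.0770 − 218.4270 = -24.3500.

-24.35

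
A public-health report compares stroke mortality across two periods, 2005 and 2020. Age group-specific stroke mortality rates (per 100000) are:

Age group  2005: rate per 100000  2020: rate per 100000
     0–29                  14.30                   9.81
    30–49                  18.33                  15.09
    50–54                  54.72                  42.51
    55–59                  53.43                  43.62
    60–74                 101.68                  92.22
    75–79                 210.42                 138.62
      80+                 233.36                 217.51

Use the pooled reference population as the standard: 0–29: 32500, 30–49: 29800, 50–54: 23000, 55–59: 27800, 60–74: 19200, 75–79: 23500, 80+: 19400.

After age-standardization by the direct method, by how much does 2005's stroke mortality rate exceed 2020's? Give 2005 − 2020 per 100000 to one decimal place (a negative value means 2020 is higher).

Standard total = 175200; weights = 0.1855, 0.1701, 0.1313, 0.1587, 0.1096, 0.1341, 0.1107.
2005: 0.1855×14.30 + 0.1701×18.33 + 0.1313×54.72 + 0.1587×53.43 + 0.1096×101.68 + 0.1341×210.42 + 0.1107×233.36 = 86.6393 per 100000.
2020: 0.1855×9.81 + 0.1701×15.09 + 0.1313×42.51 + 0.1587×43.62 + 0.1096×92.22 + 0.1341×138.62 + 0.1107×217.51 = 69.6733 per 100000.
Difference = 86.6393 − 69.6733 = 16.9660.

17.0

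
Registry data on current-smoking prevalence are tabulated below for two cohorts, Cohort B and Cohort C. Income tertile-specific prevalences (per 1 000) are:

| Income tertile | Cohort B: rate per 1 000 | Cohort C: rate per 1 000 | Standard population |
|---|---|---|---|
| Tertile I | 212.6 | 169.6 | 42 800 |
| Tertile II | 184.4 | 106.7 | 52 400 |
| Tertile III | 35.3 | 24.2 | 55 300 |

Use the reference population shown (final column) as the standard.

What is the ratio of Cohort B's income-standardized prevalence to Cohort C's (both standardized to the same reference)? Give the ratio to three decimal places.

1.460

Standard total = 150 500; weights = 0.2844, 0.3482, 0.3674.
Cohort B: 0.2844×212.6 + 0.3482×184.4 + 0.3674×35.3 = 137.6341 per 1 000.
Cohort C: 0.2844×169.6 + 0.3482×106.7 + 0.3674×24.2 = 94.2739 per 1 000.
Ratio = 137.6341 ÷ 94.2739 = 1.45994.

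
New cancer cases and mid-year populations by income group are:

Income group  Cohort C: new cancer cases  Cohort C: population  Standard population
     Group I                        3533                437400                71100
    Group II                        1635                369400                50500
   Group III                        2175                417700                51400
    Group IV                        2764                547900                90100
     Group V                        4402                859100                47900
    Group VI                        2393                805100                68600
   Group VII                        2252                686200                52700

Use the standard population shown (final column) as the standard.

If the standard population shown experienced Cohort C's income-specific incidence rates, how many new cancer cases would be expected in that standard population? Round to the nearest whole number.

2142

Income-specific rates per 100000 for Cohort C: 807.73, 442.61, 520.71, 504.47, 512.40, 297.23, 328.18.
Expected new cancer cases = Σ (standard pop × income-specific rate ÷ 100000)
= 71100×807.73/100000 + 50500×442.61/100000 + 51400×520.71/100000 + 90100×504.47/100000 + 47900×512.40/100000 + 68600×297.23/100000 + 52700×328.18/100000
= 574.29 + 223.52 + 267.64 + 454.53 + 245.44 + 203.90 + 172.95 = 2142.28.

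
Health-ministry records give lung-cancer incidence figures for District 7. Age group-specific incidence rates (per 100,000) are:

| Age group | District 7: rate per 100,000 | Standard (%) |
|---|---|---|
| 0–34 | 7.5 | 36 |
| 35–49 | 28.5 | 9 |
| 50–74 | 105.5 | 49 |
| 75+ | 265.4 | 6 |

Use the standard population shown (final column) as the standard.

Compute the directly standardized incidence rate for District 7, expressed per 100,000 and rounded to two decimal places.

72.88

Standard weights: 0.36, 0.09, 0.49, 0.06.
Standardized rate: 0.3600×7.5 + 0.0900×28.5 + 0.4900×105.5 + 0.0600×265.4 = 72.8840 per 100,000.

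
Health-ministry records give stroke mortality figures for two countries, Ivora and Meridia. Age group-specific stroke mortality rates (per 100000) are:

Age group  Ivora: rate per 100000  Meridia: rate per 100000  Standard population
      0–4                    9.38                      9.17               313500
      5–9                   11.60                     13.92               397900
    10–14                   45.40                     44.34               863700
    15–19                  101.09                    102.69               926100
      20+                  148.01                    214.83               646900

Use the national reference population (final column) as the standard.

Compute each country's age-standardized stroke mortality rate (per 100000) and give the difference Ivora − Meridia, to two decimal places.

-14.18

Standard total = 3148100; weights = 0.0996, 0.1264, 0.2744, 0.2942, 0.2055.
Ivora: 0.0996×9.38 + 0.1264×11.60 + 0.2744×45.40 + 0.2942×101.09 + 0.2055×148.01 = 75.0089 per 100000.
Meridia: 0.0996×9.17 + 0.1264×13.92 + 0.2744×44.34 + 0.2942×102.69 + 0.2055×214.83 = 89.1918 per 100000.
Difference = 75.0089 − 89.1918 = -14.1830.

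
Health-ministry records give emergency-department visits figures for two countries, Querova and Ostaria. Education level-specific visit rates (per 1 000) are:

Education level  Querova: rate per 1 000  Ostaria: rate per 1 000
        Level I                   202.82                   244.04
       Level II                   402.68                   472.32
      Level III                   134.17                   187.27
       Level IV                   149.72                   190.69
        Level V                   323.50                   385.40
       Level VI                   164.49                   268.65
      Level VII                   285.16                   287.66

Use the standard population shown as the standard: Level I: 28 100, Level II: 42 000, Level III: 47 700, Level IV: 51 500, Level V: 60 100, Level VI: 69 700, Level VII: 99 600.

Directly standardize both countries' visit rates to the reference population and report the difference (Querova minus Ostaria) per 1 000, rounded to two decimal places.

Standard total = 398 700; weights = 0.0705, 0.1053, 0.1196, 0.1292, 0.1507, 0.1748, 0.2498.
Querova: 0.0705×202.82 + 0.1053×402.68 + 0.1196×134.17 + 0.1292×149.72 + 0.1507×323.50 + 0.1748×164.49 + 0.2498×285.16 = 240.8616 per 1 000.
Ostaria: 0.0705×244.04 + 0.1053×472.32 + 0.1196×187.27 + 0.1292×190.69 + 0.1507×385.40 + 0.1748×268.65 + 0.2498×287.66 = 290.9121 per 1 000.
Difference = 240.8616 − 290.9121 = -50.0505.

-50.05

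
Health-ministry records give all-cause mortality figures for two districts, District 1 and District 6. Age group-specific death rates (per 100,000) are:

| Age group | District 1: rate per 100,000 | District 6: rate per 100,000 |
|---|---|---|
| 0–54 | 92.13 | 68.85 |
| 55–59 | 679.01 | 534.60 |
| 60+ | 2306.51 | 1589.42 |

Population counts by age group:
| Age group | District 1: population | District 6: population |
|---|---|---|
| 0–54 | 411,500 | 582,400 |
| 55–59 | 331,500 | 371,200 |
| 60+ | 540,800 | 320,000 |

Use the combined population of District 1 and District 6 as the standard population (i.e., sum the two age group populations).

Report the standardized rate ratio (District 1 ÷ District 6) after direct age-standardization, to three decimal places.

Combined standard total = 2,557,400; weights = 0.3886, 0.2748, 0.3366.
District 1: 0.3886×92.13 + 0.2748×679.01 + 0.3366×2306.51 = 998.7300 per 100,000.
District 6: 0.3886×68.85 + 0.2748×534.60 + 0.3366×1589.42 = 708.6362 per 100,000.
Ratio = 998.7300 ÷ 708.6362 = 1.40937.

1.409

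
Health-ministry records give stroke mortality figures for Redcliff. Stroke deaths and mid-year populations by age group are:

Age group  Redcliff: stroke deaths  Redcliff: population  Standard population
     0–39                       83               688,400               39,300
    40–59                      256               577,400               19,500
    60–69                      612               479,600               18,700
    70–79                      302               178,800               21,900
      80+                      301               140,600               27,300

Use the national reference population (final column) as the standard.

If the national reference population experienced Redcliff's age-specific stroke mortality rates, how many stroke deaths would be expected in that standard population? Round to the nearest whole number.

133

Age-specific rates per 100,000 for Redcliff: 12.06, 44.34, 127.61, 168.90, 214.08.
Expected stroke deaths = Σ (standard pop × age-specific rate ÷ 100,000)
= 39,300×12.06/100,000 + 19,500×44.34/100,000 + 18,700×127.61/100,000 + 21,900×168.90/100,000 + 27,300×214.08/100,000
= 4.74 + 8.65 + 23.86 + 36.99 + 58.44 = 132.68.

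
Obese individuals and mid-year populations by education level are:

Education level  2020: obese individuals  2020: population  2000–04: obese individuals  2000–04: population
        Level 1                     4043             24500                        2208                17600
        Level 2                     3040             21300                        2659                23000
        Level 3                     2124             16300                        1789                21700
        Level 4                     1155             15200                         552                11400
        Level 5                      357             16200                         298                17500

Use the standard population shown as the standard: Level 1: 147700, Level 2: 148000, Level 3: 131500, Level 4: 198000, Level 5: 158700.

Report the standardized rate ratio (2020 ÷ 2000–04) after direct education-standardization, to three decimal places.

1.381

Education-specific rates per 1000 for 2020: 165.020, 142.723, 130.307, 75.987, 22.037.
For 2000–04: 125.455, 115.609, 82.442, 48.421, 17.029.
Standard total = 783900; weights = 0.1884, 0.1888, 0.1678, 0.2526, 0.2024.
2020: 0.1884×165.020 + 0.1888×142.723 + 0.1678×130.307 + 0.2526×75.987 + 0.2024×22.037 = 103.5521 per 1000.
2000–04: 0.1884×125.455 + 0.1888×115.609 + 0.1678×82.442 + 0.2526×48.421 + 0.2024×17.029 = 74.9722 per 1000.
Ratio = 103.5521 ÷ 74.9722 = 1.38121.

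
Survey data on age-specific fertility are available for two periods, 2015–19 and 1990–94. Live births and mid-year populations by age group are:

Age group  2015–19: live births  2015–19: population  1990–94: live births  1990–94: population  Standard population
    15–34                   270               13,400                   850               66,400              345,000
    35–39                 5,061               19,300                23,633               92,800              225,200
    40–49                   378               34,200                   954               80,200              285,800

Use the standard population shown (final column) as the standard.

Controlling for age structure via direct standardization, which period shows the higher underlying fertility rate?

Age-specific rates per 1,000 for 2015–19: 20.149, 262.228, 11.053.
For 1990–94: 12.801, 254.666, 11.895.
Standard total = 856,000; weights = 0.4030, 0.2631, 0.3339.
2015–19: 0.4030×20.149 + 0.2631×262.228 + 0.3339×11.053 = 80.7992 per 1,000.
1990–94: 0.4030×12.801 + 0.2631×254.666 + 0.3339×11.895 = 76.1295 per 1,000.
The crude rates (85.34 vs 106.25) would put 1990–94 higher, but that reflects its age composition; once standardized to a common age structure, 2015–19 has the higher underlying rate.

2015–19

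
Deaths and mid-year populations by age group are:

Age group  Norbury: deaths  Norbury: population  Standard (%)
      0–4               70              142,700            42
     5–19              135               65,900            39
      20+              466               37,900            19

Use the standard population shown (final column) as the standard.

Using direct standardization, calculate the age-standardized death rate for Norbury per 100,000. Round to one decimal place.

Age-specific rates per 100,000 for Norbury: 49.05, 204.86, 1229.55.
Standard weights: 0.42, 0.39, 0.19.
Standardized rate: 0.4200×49.05 + 0.3900×204.86 + 0.1900×1229.55 = 334.1112 per 100,000.

334.1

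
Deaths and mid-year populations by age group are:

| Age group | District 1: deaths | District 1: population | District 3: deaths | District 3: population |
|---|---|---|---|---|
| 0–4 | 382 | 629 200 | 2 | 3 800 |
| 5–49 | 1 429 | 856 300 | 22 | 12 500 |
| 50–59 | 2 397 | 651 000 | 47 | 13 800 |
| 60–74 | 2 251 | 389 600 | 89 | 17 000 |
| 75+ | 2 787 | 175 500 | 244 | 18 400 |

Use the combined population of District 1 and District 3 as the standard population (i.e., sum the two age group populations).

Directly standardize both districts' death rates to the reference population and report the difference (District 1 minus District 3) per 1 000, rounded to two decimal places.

0.32

Age-specific rates per 1 000 for District 1: 0.607, 1.669, 3.682, 5.778, 15.880.
For District 3: 0.526, 1.760, 3.406, 5.235, 13.261.
Combined standard total = 2 767 100; weights = 0.2288, 0.3140, 0.2403, 0.1469, 0.0701.
District 1: 0.2288×0.607 + 0.3140×1.669 + 0.2403×3.682 + 0.1469×5.778 + 0.0701×15.880 = 3.5092 per 1 000.
District 3: 0.2288×0.526 + 0.3140×1.760 + 0.2403×3.406 + 0.1469×5.235 + 0.0701×13.261 = 3.1898 per 1 000.
Difference = 3.5092 − 3.1898 = 0.3195.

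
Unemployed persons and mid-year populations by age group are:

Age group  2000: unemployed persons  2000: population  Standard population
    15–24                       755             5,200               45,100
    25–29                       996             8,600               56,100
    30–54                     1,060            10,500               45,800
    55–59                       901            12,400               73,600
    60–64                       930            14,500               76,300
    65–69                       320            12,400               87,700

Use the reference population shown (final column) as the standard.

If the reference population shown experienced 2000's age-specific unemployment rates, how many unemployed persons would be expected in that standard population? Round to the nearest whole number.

30174

Age-specific rates per 1,000 for 2000: 145.192, 115.814, 100.952, 72.661, 64.138, 25.806.
Expected unemployed persons = Σ (standard pop × age-specific rate ÷ 1,000)
= 45,100×145.192/1,000 + 56,100×115.814/1,000 + 45,800×100.952/1,000 + 73,600×72.661/1,000 + 76,300×64.138/1,000 + 87,700×25.806/1,000
= 6548.17 + 6497.16 + 4623.62 + 5347.87 + 4893.72 + 2263.23 = 30173.78.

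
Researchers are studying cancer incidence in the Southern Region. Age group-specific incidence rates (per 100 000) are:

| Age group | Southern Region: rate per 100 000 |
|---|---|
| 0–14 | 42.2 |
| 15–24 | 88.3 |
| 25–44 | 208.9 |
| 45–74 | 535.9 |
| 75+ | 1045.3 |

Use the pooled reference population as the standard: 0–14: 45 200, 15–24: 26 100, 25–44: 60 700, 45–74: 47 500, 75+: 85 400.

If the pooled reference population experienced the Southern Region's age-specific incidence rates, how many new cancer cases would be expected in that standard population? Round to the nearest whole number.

1316

Expected new cancer cases = Σ (standard pop × age-specific rate ÷ 100 000)
= 45 200×42.2/100 000 + 26 100×88.3/100 000 + 60 700×208.9/100 000 + 47 500×535.9/100 000 + 85 400×1045.3/100 000
= 19.07 + 23.05 + 126.80 + 254.55 + 892.69 = 1316.16.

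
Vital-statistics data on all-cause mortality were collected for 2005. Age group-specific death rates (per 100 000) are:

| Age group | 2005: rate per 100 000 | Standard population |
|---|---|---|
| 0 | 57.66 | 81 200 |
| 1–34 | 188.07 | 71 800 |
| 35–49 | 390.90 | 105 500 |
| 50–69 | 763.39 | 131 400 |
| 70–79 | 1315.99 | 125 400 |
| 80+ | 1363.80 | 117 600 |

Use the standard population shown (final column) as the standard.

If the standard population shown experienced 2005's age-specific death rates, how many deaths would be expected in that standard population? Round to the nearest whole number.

4851

Expected deaths = Σ (standard pop × age-specific rate ÷ 100 000)
= 81 200×57.66/100 000 + 71 800×188.07/100 000 + 105 500×390.90/100 000 + 131 400×763.39/100 000 + 125 400×1315.99/100 000 + 117 600×1363.80/100 000
= 46.82 + 135.03 + 412.40 + 1003.09 + 1650.25 + 1603.83 = 4851.43.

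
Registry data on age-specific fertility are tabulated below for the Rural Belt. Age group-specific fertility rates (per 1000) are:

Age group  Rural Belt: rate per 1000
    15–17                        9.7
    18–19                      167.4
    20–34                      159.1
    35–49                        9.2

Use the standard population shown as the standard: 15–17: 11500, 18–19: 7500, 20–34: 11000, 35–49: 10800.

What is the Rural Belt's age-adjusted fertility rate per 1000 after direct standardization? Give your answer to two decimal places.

78.84

Standard total = 40800; weights = 0.2819, 0.1838, 0.2696, 0.2647.
Standardized rate: 0.2819×9.7 + 0.1838×167.4 + 0.2696×159.1 + 0.2647×9.2 = 78.8360 per 1000.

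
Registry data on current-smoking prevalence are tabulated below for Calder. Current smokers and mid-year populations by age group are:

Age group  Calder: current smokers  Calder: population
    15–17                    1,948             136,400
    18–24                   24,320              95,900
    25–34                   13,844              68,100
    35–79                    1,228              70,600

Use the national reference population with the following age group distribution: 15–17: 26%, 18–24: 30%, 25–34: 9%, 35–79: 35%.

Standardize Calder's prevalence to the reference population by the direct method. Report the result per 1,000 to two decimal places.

Age-specific rates per 1,000 for Calder: 14.282, 253.597, 203.289, 17.394.
Standard weights: 0.26, 0.30, 0.09, 0.35.
Standardized rate: 0.2600×14.282 + 0.3000×253.597 + 0.0900×203.289 + 0.3500×17.394 = 104.1763 per 1,000.

104.18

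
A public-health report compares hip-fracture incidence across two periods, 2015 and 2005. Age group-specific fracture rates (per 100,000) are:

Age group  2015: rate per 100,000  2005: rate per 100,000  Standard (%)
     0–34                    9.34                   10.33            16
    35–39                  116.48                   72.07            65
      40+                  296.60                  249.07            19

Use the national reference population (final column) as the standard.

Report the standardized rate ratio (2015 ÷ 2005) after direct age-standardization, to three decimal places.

Standard weights: 0.16, 0.65, 0.19.
2015: 0.1600×9.34 + 0.6500×116.48 + 0.1900×296.60 = 133.5604 per 100,000.
2005: 0.1600×10.33 + 0.6500×72.07 + 0.1900×249.07 = 95.8216 per 100,000.
Ratio = 133.5604 ÷ 95.8216 = 1.39384.

1.394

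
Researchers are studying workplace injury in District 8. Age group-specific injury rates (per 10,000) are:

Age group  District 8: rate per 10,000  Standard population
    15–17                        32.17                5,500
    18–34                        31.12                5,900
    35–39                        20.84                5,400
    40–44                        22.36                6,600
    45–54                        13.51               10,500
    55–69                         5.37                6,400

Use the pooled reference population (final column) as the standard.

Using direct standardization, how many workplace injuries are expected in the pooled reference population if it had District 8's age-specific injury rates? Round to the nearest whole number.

80

Expected workplace injuries = Σ (standard pop × age-specific rate ÷ 10,000)
= 5,500×32.17/10,000 + 5,900×31.12/10,000 + 5,400×20.84/10,000 + 6,600×22.36/10,000 + 10,500×13.51/10,000 + 6,400×5.37/10,000
= 17.69 + 18.36 + 11.25 + 14.76 + 14.19 + 3.44 = 79.69.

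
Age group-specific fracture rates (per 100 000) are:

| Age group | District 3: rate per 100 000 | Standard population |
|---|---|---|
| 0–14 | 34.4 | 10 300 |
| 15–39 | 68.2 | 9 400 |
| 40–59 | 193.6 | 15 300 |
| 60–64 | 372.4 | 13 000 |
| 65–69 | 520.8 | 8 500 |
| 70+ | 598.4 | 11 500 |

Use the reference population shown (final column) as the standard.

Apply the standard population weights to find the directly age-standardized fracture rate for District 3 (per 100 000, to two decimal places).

Standard total = 68 000; weights = 0.1515, 0.1382, 0.2250, 0.1912, 0.1250, 0.1691.
Standardized rate: 0.1515×34.4 + 0.1382×68.2 + 0.2250×193.6 + 0.1912×372.4 + 0.1250×520.8 + 0.1691×598.4 = 295.6924 per 100 000.

295.69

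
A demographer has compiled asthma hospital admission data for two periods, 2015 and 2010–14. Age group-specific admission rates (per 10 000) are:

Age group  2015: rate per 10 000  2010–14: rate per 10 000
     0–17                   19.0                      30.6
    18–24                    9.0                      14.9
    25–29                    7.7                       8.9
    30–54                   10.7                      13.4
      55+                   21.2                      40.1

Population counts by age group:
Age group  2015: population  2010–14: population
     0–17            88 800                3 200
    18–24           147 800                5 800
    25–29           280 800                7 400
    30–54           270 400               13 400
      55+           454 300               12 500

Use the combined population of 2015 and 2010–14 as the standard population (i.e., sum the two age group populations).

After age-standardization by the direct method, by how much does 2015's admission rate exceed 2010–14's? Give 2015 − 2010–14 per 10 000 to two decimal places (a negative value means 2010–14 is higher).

Combined standard total = 1 284 400; weights = 0.0716, 0.1196, 0.2244, 0.2210, 0.3634.
2015: 0.0716×19.0 + 0.1196×9.0 + 0.2244×7.7 + 0.2210×10.7 + 0.3634×21.2 = 14.2342 per 10 000.
2010–14: 0.0716×30.6 + 0.1196×14.9 + 0.2244×8.9 + 0.2210×13.4 + 0.3634×40.1 = 23.5055 per 10 000.
Difference = 14.2342 − 23.5055 = -9.2713.

-9.27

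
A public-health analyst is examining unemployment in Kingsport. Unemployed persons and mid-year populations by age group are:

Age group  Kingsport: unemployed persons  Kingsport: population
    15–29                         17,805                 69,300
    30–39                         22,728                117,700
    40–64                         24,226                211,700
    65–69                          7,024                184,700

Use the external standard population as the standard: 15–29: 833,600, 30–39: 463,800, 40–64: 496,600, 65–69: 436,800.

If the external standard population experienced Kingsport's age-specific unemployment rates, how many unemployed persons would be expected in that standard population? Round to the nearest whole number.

377174

Age-specific rates per 1,000 for Kingsport: 256.926, 193.101, 114.436, 38.029.
Expected unemployed persons = Σ (standard pop × age-specific rate ÷ 1,000)
= 833,600×256.926/1,000 + 463,800×193.101/1,000 + 496,600×114.436/1,000 + 436,800×38.029/1,000
= 214173.85 + 89560.29 + 56828.68 + 16611.17 = 377174.00.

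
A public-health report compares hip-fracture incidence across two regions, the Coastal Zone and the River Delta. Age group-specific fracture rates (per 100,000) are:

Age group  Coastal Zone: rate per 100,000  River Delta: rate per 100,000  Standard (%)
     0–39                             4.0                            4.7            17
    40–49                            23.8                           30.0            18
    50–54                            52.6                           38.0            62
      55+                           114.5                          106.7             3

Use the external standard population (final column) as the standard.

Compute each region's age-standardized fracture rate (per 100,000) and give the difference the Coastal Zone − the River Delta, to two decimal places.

Standard weights: 0.17, 0.18, 0.62, 0.03.
The Coastal Zone: 0.1700×4.0 + 0.1800×23.8 + 0.6200×52.6 + 0.0300×114.5 = 41.0110 per 100,000.
The River Delta: 0.1700×4.7 + 0.1800×30.0 + 0.6200×38.0 + 0.0300×106.7 = 32.9600 per 100,000.
Difference = 41.0110 − 32.9600 = 8.0510.

8.05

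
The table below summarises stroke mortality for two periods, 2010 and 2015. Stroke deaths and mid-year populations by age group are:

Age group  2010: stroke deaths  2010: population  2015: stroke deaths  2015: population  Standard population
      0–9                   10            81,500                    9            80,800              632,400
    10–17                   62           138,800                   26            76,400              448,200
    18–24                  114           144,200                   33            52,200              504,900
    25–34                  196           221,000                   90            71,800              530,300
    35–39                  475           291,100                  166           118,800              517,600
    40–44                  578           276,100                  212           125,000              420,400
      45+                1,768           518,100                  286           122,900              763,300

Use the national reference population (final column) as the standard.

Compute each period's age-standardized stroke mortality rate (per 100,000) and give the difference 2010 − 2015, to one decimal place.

Age-specific rates per 100,000 for 2010: 12.27, 44.67, 79.06, 88.69, 163.17, 209.34, 341.25.
For 2015: 11.14, 34.03, 63.22, 125.35, 139.73, 169.60, 232.71.
Standard total = 3,817,100; weights = 0.1657, 0.1174, 0.1323, 0.1389, 0.1356, 0.1101, 0.2000.
2010: 0.1657×12.27 + 0.1174×44.67 + 0.1323×79.06 + 0.1389×88.69 + 0.1356×163.17 + 0.1101×209.34 + 0.2000×341.25 = 143.4775 per 100,000.
2015: 0.1657×11.14 + 0.1174×34.03 + 0.1323×63.22 + 0.1389×125.35 + 0.1356×139.73 + 0.1101×169.60 + 0.2000×232.71 = 115.7789 per 100,000.
Difference = 143.4775 − 115.7789 = 27.6986.

27.7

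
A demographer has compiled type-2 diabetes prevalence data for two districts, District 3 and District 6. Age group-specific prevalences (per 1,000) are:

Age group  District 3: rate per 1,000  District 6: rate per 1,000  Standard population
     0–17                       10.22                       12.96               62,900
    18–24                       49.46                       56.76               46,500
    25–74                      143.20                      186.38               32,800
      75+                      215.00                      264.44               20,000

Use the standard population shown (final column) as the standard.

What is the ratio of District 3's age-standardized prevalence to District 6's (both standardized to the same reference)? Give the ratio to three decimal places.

Standard total = 162,200; weights = 0.3878, 0.2867, 0.2022, 0.1233.
District 3: 0.3878×10.22 + 0.2867×49.46 + 0.2022×143.20 + 0.1233×215.00 = 73.6109 per 1,000.
District 6: 0.3878×12.96 + 0.2867×56.76 + 0.2022×186.38 + 0.1233×264.44 = 91.5943 per 1,000.
Ratio = 73.6109 ÷ 91.5943 = 0.80366.

0.804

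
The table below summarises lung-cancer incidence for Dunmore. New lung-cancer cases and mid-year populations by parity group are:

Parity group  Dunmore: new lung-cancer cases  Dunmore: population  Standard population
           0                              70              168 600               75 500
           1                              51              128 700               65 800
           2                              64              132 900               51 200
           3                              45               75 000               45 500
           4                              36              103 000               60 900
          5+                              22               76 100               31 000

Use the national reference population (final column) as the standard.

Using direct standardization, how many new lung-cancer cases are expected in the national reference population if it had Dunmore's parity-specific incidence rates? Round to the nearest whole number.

Parity-specific rates per 100 000 for Dunmore: 41.52, 39.63, 48.16, 60.00, 34.95, 28.91.
Expected new lung-cancer cases = Σ (standard pop × parity-specific rate ÷ 100 000)
= 75 500×41.52/100 000 + 65 800×39.63/100 000 + 51 200×48.16/100 000 + 45 500×60.00/100 000 + 60 900×34.95/100 000 + 31 000×28.91/100 000
= 31.35 + 26.07 + 24.66 + 27.30 + 21.29 + 8.96 = 139.62.

140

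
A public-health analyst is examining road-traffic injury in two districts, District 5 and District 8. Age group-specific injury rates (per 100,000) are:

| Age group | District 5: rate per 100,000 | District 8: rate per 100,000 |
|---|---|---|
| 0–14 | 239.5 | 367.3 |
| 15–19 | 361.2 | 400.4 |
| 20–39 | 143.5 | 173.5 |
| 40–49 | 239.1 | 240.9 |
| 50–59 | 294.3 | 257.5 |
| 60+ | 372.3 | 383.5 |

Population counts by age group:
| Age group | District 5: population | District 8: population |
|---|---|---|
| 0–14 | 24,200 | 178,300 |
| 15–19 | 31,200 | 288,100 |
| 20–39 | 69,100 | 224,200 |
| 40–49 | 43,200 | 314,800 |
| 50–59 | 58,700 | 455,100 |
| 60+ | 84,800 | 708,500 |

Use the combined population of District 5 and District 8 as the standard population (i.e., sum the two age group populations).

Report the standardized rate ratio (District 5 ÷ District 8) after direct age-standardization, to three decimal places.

Combined standard total = 2,480,200; weights = 0.0816, 0.1287, 0.1183, 0.1443, 0.2072, 0.3199.
District 5: 0.0816×239.5 + 0.1287×361.2 + 0.1183×143.5 + 0.1443×239.1 + 0.2072×294.3 + 0.3199×372.3 = 297.5862 per 100,000.
District 8: 0.0816×367.3 + 0.1287×400.4 + 0.1183×173.5 + 0.1443×240.9 + 0.2072×257.5 + 0.3199×383.5 = 312.8335 per 100,000.
Ratio = 297.5862 ÷ 312.8335 = 0.95126.

0.951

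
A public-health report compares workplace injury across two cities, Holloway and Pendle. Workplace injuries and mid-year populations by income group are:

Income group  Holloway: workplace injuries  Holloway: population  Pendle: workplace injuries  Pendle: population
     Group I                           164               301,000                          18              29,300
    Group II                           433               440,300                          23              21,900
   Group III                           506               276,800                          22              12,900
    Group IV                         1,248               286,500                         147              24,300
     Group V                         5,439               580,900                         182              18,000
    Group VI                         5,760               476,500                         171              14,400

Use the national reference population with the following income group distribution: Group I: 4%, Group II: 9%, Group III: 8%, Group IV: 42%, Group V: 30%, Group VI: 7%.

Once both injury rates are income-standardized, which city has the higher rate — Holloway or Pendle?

Income-specific rates per 10,000 for Holloway: 5.45, 9.83, 18.28, 43.56, 93.63, 120.88.
For Pendle: 6.14, 10.50, 17.05, 60.49, 101.11, 118.75.
Standard weights: 0.04, 0.09, 0.08, 0.42, 0.30, 0.07.
Holloway: 0.0400×5.45 + 0.0900×9.83 + 0.0800×18.28 + 0.4200×43.56 + 0.3000×93.63 + 0.0700×120.88 = 57.4116 per 10,000.
Pendle: 0.0400×6.14 + 0.0900×10.50 + 0.0800×17.05 + 0.4200×60.49 + 0.3000×101.11 + 0.0700×118.75 = 66.6085 per 10,000.
The crude rates (57.37 vs 46.61) would put Holloway higher, but that reflects its income composition; once standardized to a common income structure, Pendle has the higher underlying rate.

Pendle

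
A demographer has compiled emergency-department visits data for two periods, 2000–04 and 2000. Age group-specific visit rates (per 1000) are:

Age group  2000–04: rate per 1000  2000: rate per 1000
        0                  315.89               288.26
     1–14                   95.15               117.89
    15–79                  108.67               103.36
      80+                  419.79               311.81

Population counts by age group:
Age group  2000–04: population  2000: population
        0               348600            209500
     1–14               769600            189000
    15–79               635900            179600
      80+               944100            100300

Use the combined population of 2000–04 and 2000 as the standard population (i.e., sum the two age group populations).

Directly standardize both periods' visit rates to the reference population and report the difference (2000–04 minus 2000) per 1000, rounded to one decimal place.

Combined standard total = 3376600; weights = 0.1653, 0.2839, 0.2415, 0.3093.
2000–04: 0.1653×315.89 + 0.2839×95.15 + 0.2415×108.67 + 0.3093×419.79 = 235.3131 per 1000.
2000: 0.1653×288.26 + 0.2839×117.89 + 0.2415×103.36 + 0.3093×311.81 = 202.5208 per 1000.
Difference = 235.3131 − 202.5208 = 32.7923.

32.8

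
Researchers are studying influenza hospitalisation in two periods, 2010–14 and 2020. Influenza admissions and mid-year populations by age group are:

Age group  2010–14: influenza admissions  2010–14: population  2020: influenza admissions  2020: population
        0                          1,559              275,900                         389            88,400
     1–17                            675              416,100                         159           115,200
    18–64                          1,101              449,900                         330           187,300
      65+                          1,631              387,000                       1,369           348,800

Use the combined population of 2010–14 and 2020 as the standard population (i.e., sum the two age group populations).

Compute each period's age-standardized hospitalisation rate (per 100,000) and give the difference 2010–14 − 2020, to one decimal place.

54.4

Age-specific rates per 100,000 for 2010–14: 565.06, 162.22, 244.72, 421.45.
For 2020: 440.05, 138.02, 176.19, 392.49.
Combined standard total = 2,268,600; weights = 0.1606, 0.2342, 0.2809, 0.3243.
2010–14: 0.1606×565.06 + 0.2342×162.22 + 0.2809×244.72 + 0.3243×421.45 = 334.1603 per 100,000.
2020: 0.1606×440.05 + 0.2342×138.02 + 0.2809×176.19 + 0.3243×392.49 = 279.7756 per 100,000.
Difference = 334.1603 − 279.7756 = 54.3847.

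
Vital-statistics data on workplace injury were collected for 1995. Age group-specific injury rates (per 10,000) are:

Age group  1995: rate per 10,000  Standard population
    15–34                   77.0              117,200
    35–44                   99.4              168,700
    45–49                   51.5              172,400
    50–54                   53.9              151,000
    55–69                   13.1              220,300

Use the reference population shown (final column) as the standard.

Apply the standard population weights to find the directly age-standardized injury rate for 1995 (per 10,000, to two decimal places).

55.08

Standard total = 829,600; weights = 0.1413, 0.2034, 0.2078, 0.1820, 0.2655.
Standardized rate: 0.1413×77.0 + 0.2034×99.4 + 0.2078×51.5 + 0.1820×53.9 + 0.2655×13.1 = 55.0827 per 10,000.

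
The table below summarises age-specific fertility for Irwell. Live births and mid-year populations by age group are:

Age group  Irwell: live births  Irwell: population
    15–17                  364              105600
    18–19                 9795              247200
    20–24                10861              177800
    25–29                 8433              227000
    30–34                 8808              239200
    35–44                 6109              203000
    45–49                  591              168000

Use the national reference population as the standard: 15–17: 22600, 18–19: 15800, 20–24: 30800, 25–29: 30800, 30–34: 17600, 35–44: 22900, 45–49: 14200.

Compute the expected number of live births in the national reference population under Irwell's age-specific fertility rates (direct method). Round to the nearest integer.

Age-specific rates per 1000 for Irwell: 3.447, 39.624, 61.085, 37.150, 36.823, 30.094, 3.518.
Expected live births = Σ (standard pop × age-specific rate ÷ 1000)
= 22600×3.447/1000 + 15800×39.624/1000 + 30800×61.085/1000 + 30800×37.150/1000 + 17600×36.823/1000 + 22900×30.094/1000 + 14200×3.518/1000
= 77.90 + 626.06 + 1881.43 + 1144.21 + 648.08 + 689.14 + 49.95 = 5116.78.

5117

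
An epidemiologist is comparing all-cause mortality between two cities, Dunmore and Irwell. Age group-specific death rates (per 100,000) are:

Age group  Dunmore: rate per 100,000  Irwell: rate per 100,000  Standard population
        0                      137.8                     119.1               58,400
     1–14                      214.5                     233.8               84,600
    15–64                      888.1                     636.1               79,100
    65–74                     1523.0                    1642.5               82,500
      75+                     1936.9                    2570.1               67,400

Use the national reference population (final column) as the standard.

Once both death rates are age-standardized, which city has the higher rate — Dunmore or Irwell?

Irwell

Standard total = 372,000; weights = 0.1570, 0.2274, 0.2126, 0.2218, 0.1812.
Dunmore: 0.1570×137.8 + 0.2274×214.5 + 0.2126×888.1 + 0.2218×1523.0 + 0.1812×1936.9 = 947.9502 per 100,000.
Irwell: 0.1570×119.1 + 0.2274×233.8 + 0.2126×636.1 + 0.2218×1642.5 + 0.1812×2570.1 = 1037.0468 per 100,000.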